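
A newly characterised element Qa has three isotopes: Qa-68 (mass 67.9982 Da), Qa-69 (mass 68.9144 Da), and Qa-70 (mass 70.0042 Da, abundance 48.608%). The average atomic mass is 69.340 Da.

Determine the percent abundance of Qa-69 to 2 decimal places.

40.03%

The remaining 51.392% is split between Qa-68 (fraction x) and Qa-69 (fraction 0.51392 − x).
Substituting: 67.9982x + 68.9144(0.51392 − x) = 35.312358464
(67.9982 − 68.9144)x = -0.104129984  ⇒  x = 0.11365, y = 0.40027
Qa-68: 11.37%, Qa-69: 40.03%.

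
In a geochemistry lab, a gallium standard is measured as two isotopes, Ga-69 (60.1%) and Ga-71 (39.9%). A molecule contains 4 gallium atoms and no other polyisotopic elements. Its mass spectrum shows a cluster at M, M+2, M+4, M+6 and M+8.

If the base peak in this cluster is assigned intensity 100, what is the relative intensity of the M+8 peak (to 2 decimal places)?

Binomial terms of (0.601 + 0.399)^4: M 0.1305, M+2 0.3465, M+4 0.3450, M+6 0.1527, M+8 0.0253 → M+2 is the base peak.
P(M+2) = C(4,1) × 0.601^3 × 0.399^1 = 4 × 0.2170818 × 0.3990 = 0.346463 (base)
P(M+8) = C(4,4) × 0.601^0 × 0.399^4 = 1 × 1.0000 × 0.02534496 = 0.025345
Relative intensity = 0.025345 / 0.346463 × 100 = 7.32

7.32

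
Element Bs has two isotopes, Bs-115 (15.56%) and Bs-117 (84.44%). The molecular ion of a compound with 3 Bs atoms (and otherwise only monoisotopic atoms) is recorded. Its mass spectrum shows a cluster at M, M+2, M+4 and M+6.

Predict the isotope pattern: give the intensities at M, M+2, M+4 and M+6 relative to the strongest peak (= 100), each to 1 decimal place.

The 3 Bs atoms are independent, so intensities follow the terms of (0.1556 + 0.8444)^3.
P(M) = 0.1556^3 = 0.003767
P(M+2) = 3 × 0.1556^2 × 0.8444^1 = 0.061332
P(M+4) = 3 × 0.1556^1 × 0.8444^2 = 0.332834
P(M+6) = 0.8444^3 = 0.602067
The M+6 peak is largest (0.602067); scaling to 100 gives 0.6 : 10.2 : 55.3 : 100.0.

0.6 : 10.2 : 55.3 : 100.0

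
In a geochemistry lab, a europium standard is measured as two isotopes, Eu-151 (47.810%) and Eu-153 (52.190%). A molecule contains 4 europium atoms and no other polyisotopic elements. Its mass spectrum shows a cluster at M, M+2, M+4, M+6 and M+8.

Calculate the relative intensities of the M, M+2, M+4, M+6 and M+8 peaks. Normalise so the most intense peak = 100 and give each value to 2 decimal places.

13.99 : 61.07 : 100.00 : 72.77 : 19.86

The 4 Eu atoms are independent, so intensities follow the terms of (0.47810 + 0.52190)^4.
P(M) = 0.47810^4 = 0.052249
P(M+2) = 4 × 0.47810^3 × 0.52190^1 = 0.228141
P(M+4) = 6 × 0.47810^2 × 0.52190^2 = 0.373563
P(M+6) = 4 × 0.47810^1 × 0.52190^3 = 0.271857
P(M+8) = 0.52190^4 = 0.074191
The M+4 peak is largest (0.373563); scaling to 100 gives 13.99 : 61.07 : 100.00 : 72.77 : 19.86.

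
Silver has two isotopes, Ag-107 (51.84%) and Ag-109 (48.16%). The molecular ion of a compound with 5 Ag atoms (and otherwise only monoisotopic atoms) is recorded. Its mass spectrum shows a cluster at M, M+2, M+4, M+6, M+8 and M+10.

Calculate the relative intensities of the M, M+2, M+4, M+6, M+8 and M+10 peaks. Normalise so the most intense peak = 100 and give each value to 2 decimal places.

Each Ag atom is independently Ag-107 (p = 0.5184) or Ag-109 (q = 0.4816); the cluster is the binomial expansion (p + q)^5.
P(M) = 0.5184^5 = 0.037439
P(M+2) = 5 × 0.5184^4 × 0.4816^1 = 0.173907
P(M+4) = 10 × 0.5184^3 × 0.4816^2 = 0.323123
P(M+6) = 10 × 0.5184^2 × 0.4816^3 = 0.300185
P(M+8) = 5 × 0.5184^1 × 0.4816^4 = 0.139438
P(M+10) = 0.4816^5 = 0.025908
The M+4 peak is largest (0.323123); scaling to 100 gives 11.59 : 53.82 : 100.00 : 92.90 : 43.15 : 8.02.

11.59 : 53.82 : 100.00 : 92.90 : 43.15 : 8.02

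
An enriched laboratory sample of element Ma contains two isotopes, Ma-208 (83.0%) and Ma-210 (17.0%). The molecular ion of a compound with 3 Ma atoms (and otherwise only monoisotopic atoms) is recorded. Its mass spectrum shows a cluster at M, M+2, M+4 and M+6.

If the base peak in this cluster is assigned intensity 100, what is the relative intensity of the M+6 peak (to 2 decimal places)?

0.86

Binomial terms of (0.830 + 0.170)^3: M 0.5718, M+2 0.3513, M+4 0.0720, M+6 0.0049 → M is the base peak.
P(M) = C(3,0) × 0.830^3 × 0.170^0 = 1 × 0.571787 × 1.0000 = 0.571787 (base)
P(M+6) = C(3,3) × 0.830^0 × 0.170^3 = 1 × 1.0000 × 0.004913 = 0.004913
Relative intensity = 0.004913 / 0.571787 × 100 = 0.86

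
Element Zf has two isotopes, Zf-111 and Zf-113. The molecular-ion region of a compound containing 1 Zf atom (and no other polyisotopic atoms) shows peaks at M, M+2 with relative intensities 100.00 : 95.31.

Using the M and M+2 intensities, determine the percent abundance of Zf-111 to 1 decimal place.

51.2%

If p is the fraction of Zf that is Zf-111, then I(M+2)/I(M) = [C(1,1)·p^0·(1−p)] / p^1 = 1·(1−p)/p = 95.31/100.00 = 0.9531
(1−p)/p = 0.9531/1 = 0.9531  ⇒  p = 1/(1 + 0.9531) = 0.5120
Zf-111: 51.2%, Zf-113: 48.8%.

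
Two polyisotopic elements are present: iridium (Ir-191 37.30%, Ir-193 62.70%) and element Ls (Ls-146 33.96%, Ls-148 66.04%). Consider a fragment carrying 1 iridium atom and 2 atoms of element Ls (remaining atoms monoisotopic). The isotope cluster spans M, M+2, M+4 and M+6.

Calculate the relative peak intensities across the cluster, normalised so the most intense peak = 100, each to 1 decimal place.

9.7 : 54.0 : 100.0 : 61.6

Iridium pattern (n=1): 0.3730 : 0.6270
Element Ls pattern (n=2): 0.11532816 : 0.44854368 : 0.43612816
Convolve the two distributions (both contribute in 2-u steps):
  M: 0.3730×0.11532816 = 0.043017
  M+2: 0.3730×0.44854368 + 0.6270×0.11532816 = 0.239618
  M+4: 0.3730×0.43612816 + 0.6270×0.44854368 = 0.443913
  M+6: 0.6270×0.43612816 = 0.273452
Scale to base peak (0.443913) = 100: 9.7 : 54.0 : 100.0 : 61.6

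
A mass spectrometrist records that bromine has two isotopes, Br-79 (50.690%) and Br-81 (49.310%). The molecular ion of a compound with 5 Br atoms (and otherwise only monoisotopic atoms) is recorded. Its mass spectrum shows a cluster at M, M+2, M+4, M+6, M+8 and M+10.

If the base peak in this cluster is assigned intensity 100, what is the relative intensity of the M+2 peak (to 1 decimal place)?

Term probabilities: M 0.0335, M+2 0.1628, M+4 0.3167, M+6 0.3081, M+8 0.1498, M+10 0.0292. Base peak = M+4.
P(M+4) = C(5,2) × 0.50690^3 × 0.49310^2 = 10 × 0.13024674 × 0.24314761 = 0.316692 (base)
P(M+2) = C(5,1) × 0.50690^4 × 0.49310^1 = 5 × 0.06602207 × 0.4931 = 0.162777
Relative intensity = 0.162777 / 0.316692 × 100 = 51.4

51.4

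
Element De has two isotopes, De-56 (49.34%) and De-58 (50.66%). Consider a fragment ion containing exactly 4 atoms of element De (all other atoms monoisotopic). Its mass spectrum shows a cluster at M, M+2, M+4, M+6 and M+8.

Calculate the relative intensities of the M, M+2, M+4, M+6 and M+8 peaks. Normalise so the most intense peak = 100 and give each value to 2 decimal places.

Each De atom is independently De-56 (p = 0.4934) or De-58 (q = 0.5066); the cluster is the binomial expansion (p + q)^4.
P(M) = 0.4934^4 = 0.059265
P(M+2) = 4 × 0.4934^3 × 0.5066^1 = 0.243401
P(M+4) = 6 × 0.4934^2 × 0.5066^2 = 0.374869
P(M+6) = 4 × 0.4934^1 × 0.5066^3 = 0.256599
P(M+8) = 0.5066^4 = 0.065866
The M+4 peak is largest (0.374869); scaling to 100 gives 15.81 : 64.93 : 100.00 : 68.45 : 17.57.

15.81 : 64.93 : 100.00 : 68.45 : 17.57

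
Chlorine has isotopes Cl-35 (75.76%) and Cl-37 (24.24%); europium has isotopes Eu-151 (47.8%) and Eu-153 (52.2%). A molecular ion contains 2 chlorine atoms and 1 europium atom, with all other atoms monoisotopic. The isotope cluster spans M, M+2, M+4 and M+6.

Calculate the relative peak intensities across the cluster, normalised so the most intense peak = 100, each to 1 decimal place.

57.7 : 100.0 : 46.3 : 6.5

Chlorine pattern (n=2): 0.57395776 : 0.36728448 : 0.05875776
Europium pattern (n=1): 0.4780 : 0.5220
Convolve the two distributions (both contribute in 2-u steps):
  M: 0.57395776×0.4780 = 0.274352
  M+2: 0.57395776×0.5220 + 0.36728448×0.4780 = 0.475168
  M+4: 0.36728448×0.5220 + 0.05875776×0.4780 = 0.219809
  M+6: 0.05875776×0.5220 = 0.030672
Scale to base peak (0.475168) = 100: 57.7 : 100.0 : 46.3 : 6.5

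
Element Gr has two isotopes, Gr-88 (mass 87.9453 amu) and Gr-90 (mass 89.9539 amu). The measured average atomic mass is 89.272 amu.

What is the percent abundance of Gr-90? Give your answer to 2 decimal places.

With x = fraction of Gr-88 (so Gr-90 is 1 − x):
87.9453·x + 89.9539·(1 − x) = 89.272
(87.9453 − 89.9539)·x = 89.272 − 89.9539
x = -0.6819 / -2.0086 = 0.33949 → 33.95% Gr-88, 66.05% Gr-90.

66.05%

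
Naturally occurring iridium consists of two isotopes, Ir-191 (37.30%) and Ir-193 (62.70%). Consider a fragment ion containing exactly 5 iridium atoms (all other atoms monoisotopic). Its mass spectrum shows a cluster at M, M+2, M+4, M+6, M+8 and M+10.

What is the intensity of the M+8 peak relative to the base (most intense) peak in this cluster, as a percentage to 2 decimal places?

(0.3730 + 0.6270)^5 gives M 0.0072, M+2 0.0607, M+4 0.2040, M+6 0.3429, M+8 0.2882, M+10 0.0969; the largest is M+6.
P(M+6) = C(5,3) × 0.3730^2 × 0.6270^3 = 10 × 0.139129 × 0.24649188 = 0.342942 (base)
P(M+8) = C(5,4) × 0.3730^1 × 0.6270^4 = 5 × 0.3730 × 0.15455041 = 0.288237
Relative intensity = 0.288237 / 0.342942 × 100 = 84.05

84.05%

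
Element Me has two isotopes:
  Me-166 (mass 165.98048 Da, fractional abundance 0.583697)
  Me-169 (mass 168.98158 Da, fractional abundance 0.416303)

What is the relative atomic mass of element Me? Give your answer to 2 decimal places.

167.23 Da

Ar = Σ fᵢ·mᵢ = 0.583697 × 165.98048 + 0.416303 × 168.98158
= 96.882308 + 70.347539 = 167.229847 Da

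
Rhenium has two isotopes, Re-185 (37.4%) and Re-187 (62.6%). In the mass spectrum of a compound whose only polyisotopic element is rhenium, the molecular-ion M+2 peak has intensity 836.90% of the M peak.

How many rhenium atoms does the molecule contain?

The M+2/M ratio from n Re atoms is n · q/p = n · 0.626/0.374.
n = 8.3690 × 0.374/0.626 = 5.00 ≈ 5

5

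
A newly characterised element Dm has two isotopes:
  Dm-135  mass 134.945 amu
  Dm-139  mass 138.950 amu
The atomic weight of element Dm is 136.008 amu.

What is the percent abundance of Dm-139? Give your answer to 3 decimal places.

26.542%

Let x be the fractional abundance of Dm-135; then Dm-139 has abundance 1 − x.
134.945·x + 138.950·(1 − x) = 136.008
(134.945 − 138.950)·x = 136.008 − 138.950
x = -2.942 / -4.005 = 0.73458 → 73.458% Dm-135, 26.542% Dm-139.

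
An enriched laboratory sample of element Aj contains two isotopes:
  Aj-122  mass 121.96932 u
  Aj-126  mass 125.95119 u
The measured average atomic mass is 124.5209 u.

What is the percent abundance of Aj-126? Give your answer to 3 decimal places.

64.080%

Let x be the fractional abundance of Aj-122; then Aj-126 has abundance 1 − x.
121.96932·x + 125.95119·(1 − x) = 124.5209
(121.96932 − 125.95119)·x = 124.5209 − 125.95119
x = -1.43029 / -3.98187 = 0.35920 → 35.920% Aj-122, 64.080% Aj-126.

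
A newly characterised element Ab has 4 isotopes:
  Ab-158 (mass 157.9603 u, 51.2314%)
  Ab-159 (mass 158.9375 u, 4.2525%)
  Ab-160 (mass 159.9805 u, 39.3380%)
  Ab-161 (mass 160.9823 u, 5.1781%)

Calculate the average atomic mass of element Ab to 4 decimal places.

158.9530 u

Weight each isotope mass by its fractional abundance: 0.512314 × 157.9603 + 0.042525 × 158.9375 + 0.393380 × 159.9805 + 0.051781 × 160.9823
= 80.92527 + 6.75882 + 62.93313 + 8.33582 = 158.95304 u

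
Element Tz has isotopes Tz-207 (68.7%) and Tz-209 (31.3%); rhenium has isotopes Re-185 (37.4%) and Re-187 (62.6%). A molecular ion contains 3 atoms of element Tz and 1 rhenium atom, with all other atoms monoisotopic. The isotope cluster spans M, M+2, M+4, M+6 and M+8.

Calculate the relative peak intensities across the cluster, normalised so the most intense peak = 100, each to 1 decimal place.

Element Tz pattern (n=3): 0.3242427 : 0.44317889 : 0.20191411 : 0.0306643
Rhenium pattern (n=1): 0.3740 : 0.6260
Convolve the two distributions (both contribute in 2-u steps):
  M: 0.3242427×0.3740 = 0.121267
  M+2: 0.3242427×0.6260 + 0.44317889×0.3740 = 0.368725
  M+4: 0.44317889×0.6260 + 0.20191411×0.3740 = 0.352946
  M+6: 0.20191411×0.6260 + 0.0306643×0.3740 = 0.137867
  M+8: 0.0306643×0.6260 = 0.019196
Scale to base peak (0.368725) = 100: 32.9 : 100.0 : 95.7 : 37.4 : 5.2

32.9 : 100.0 : 95.7 : 37.4 : 5.2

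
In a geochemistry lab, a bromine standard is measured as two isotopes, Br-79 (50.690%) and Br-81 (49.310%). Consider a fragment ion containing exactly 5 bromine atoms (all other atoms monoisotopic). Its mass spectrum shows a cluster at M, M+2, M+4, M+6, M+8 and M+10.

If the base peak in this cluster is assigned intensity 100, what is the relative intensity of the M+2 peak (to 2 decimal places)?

Binomial terms of (0.50690 + 0.49310)^5: M 0.0335, M+2 0.1628, M+4 0.3167, M+6 0.3081, M+8 0.1498, M+10 0.0292 → M+4 is the base peak.
P(M+4) = C(5,2) × 0.50690^3 × 0.49310^2 = 10 × 0.13024674 × 0.24314761 = 0.316692 (base)
P(M+2) = C(5,1) × 0.50690^4 × 0.49310^1 = 5 × 0.06602207 × 0.4931 = 0.162777
Relative intensity = 0.162777 / 0.316692 × 100 = 51.40

51.40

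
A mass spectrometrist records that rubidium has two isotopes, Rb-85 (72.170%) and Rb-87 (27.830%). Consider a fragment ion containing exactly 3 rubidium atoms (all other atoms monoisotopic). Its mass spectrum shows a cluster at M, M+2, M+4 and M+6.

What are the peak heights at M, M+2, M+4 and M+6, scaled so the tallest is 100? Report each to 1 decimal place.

86.4 : 100.0 : 38.6 : 5.0

The 3 Rb atoms are independent, so intensities follow the terms of (0.72170 + 0.27830)^3.
P(M) = 0.72170^3 = 0.375898
P(M+2) = 3 × 0.72170^2 × 0.27830^1 = 0.434858
P(M+4) = 3 × 0.72170^1 × 0.27830^2 = 0.167689
P(M+6) = 0.27830^3 = 0.021555
The M+2 peak is largest (0.434858); scaling to 100 gives 86.4 : 100.0 : 38.6 : 5.0.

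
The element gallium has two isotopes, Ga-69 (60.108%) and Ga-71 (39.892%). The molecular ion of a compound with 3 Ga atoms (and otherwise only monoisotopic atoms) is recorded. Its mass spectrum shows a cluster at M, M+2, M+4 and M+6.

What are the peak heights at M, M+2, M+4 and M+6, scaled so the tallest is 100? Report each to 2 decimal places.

Expanding (0.60108 + 0.39892)^3:
P(M) = 0.60108^3 = 0.217169
P(M+2) = 3 × 0.60108^2 × 0.39892^1 = 0.432386
P(M+4) = 3 × 0.60108^1 × 0.39892^2 = 0.286963
P(M+6) = 0.39892^3 = 0.063483
The M+2 peak is largest (0.432386); scaling to 100 gives 50.23 : 100.00 : 66.37 : 14.68.

50.23 : 100.00 : 66.37 : 14.68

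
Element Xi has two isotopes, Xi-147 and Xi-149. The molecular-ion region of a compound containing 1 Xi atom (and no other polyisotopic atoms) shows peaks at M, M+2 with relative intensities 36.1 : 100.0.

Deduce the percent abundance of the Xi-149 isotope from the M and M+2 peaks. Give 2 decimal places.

73.48%

If p is the fraction of Xi that is Xi-147, then I(M+2)/I(M) = [C(1,1)·p^0·(1−p)] / p^1 = 1·(1−p)/p = 100.0/36.1 = 2.7701
(1−p)/p = 2.7701/1 = 2.7701  ⇒  p = 1/(1 + 2.7701) = 0.2652
Xi-147: 26.52%, Xi-149: 73.48%.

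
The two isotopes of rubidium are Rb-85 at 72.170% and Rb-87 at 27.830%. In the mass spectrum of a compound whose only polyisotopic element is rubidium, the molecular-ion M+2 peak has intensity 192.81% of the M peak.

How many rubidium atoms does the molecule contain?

For n independent Rb atoms, I(M+2)/I(M) = n · (abundance Rb-87) / (abundance Rb-85) = n · 0.27830/0.72170.
n = 1.9281 × 0.72170/0.27830 = 5.00 ≈ 5

5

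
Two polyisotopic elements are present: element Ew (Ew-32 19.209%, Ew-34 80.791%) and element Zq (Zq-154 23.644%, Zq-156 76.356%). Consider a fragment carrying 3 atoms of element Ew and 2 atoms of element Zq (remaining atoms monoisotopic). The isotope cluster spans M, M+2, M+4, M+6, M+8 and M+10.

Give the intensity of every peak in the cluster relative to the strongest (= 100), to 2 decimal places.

Element Ew pattern (n=3): 0.00708785 : 0.08943217 : 0.37614213 : 0.52733786
Element Zq pattern (n=2): 0.05590387 : 0.36107225 : 0.58302387
Convolve the two distributions (both contribute in 2-u steps):
  M: 0.00708785×0.05590387 = 0.000396
  M+2: 0.00708785×0.36107225 + 0.08943217×0.05590387 = 0.007559
  M+4: 0.00708785×0.58302387 + 0.08943217×0.36107225 + 0.37614213×0.05590387 = 0.057452
  M+6: 0.08943217×0.58302387 + 0.37614213×0.36107225 + 0.52733786×0.05590387 = 0.217436
  M+8: 0.37614213×0.58302387 + 0.52733786×0.36107225 = 0.409707
  M+10: 0.52733786×0.58302387 = 0.307451
Scale to base peak (0.409707) = 100: 0.10 : 1.84 : 14.02 : 53.07 : 100.00 : 75.04

0.10 : 1.84 : 14.02 : 53.07 : 100.00 : 75.04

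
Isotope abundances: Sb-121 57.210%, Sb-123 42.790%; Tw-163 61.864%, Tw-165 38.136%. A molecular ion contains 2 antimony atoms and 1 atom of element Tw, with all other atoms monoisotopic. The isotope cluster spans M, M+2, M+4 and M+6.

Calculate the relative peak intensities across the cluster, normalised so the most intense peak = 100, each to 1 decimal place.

Antimony pattern (n=2): 0.32729841 : 0.48960318 : 0.18309841
Element Tw pattern (n=1): 0.61864 : 0.38136
Convolve the two distributions (both contribute in 2-u steps):
  M: 0.32729841×0.61864 = 0.202480
  M+2: 0.32729841×0.38136 + 0.48960318×0.61864 = 0.427707
  M+4: 0.48960318×0.38136 + 0.18309841×0.61864 = 0.299987
  M+6: 0.18309841×0.38136 = 0.069826
Scale to base peak (0.427707) = 100: 47.3 : 100.0 : 70.1 : 16.3

47.3 : 100.0 : 70.1 : 16.3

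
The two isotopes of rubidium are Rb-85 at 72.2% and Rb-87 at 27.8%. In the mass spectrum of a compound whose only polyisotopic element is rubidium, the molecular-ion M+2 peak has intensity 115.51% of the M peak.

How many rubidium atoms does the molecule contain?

3

The M+2/M ratio from n Rb atoms is n · q/p = n · 0.278/0.722.
n = 1.1551 × 0.722/0.278 = 3.00 ≈ 3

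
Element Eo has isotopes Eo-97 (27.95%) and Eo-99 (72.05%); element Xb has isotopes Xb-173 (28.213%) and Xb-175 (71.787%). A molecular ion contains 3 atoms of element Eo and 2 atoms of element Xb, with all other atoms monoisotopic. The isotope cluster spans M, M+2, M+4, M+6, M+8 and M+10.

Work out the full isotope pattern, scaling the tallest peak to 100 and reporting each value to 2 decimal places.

0.46 : 5.93 : 30.41 : 77.99 : 100.00 : 51.29

Element Eo pattern (n=3): 0.02183461 : 0.16885692 : 0.43528233 : 0.37402614
Element Xb pattern (n=2): 0.07959734 : 0.40506533 : 0.51533734
Convolve the two distributions (both contribute in 2-u steps):
  M: 0.02183461×0.07959734 = 0.001738
  M+2: 0.02183461×0.40506533 + 0.16885692×0.07959734 = 0.022285
  M+4: 0.02183461×0.51533734 + 0.16885692×0.40506533 + 0.43528233×0.07959734 = 0.114298
  M+6: 0.16885692×0.51533734 + 0.43528233×0.40506533 + 0.37402614×0.07959734 = 0.293108
  M+8: 0.43528233×0.51533734 + 0.37402614×0.40506533 = 0.375822
  M+10: 0.37402614×0.51533734 = 0.192750
Scale to base peak (0.375822) = 100: 0.46 : 5.93 : 30.41 : 77.99 : 100.00 : 51.29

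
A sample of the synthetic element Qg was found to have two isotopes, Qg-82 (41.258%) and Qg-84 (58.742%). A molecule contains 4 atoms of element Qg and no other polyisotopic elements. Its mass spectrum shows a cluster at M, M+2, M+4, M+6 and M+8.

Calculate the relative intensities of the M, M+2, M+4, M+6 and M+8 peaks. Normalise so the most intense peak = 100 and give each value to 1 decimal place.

The 4 Qg atoms are independent, so intensities follow the terms of (0.41258 + 0.58742)^4.
P(M) = 0.41258^4 = 0.028976
P(M+2) = 4 × 0.41258^3 × 0.58742^1 = 0.165019
P(M+4) = 6 × 0.41258^2 × 0.58742^2 = 0.352424
P(M+6) = 4 × 0.41258^1 × 0.58742^3 = 0.334514
P(M+8) = 0.58742^4 = 0.119068
The M+4 peak is largest (0.352424); scaling to 100 gives 8.2 : 46.8 : 100.0 : 94.9 : 33.8.

8.2 : 46.8 : 100.0 : 94.9 : 33.8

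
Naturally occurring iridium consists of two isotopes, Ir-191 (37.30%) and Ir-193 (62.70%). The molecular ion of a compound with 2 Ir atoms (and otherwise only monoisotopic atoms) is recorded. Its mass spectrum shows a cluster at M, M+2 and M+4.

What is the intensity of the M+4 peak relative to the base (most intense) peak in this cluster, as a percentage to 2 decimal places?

Binomial terms of (0.3730 + 0.6270)^2: M 0.1391, M+2 0.4677, M+4 0.3931 → M+2 is the base peak.
P(M+2) = C(2,1) × 0.3730^1 × 0.6270^1 = 2 × 0.3730 × 0.6270 = 0.467742 (base)
P(M+4) = C(2,2) × 0.3730^0 × 0.6270^2 = 1 × 1.0000 × 0.393129 = 0.393129
Relative intensity = 0.393129 / 0.467742 × 100 = 84.05

84.05%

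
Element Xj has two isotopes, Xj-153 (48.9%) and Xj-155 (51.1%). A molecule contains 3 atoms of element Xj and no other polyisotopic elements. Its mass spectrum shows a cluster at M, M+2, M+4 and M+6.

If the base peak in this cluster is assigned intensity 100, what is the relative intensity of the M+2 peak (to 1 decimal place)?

95.7

(0.489 + 0.511)^3 gives M 0.1169, M+2 0.3666, M+4 0.3831, M+6 0.1334; the largest is M+4.
P(M+4) = C(3,2) × 0.489^1 × 0.511^2 = 3 × 0.4890 × 0.261121 = 0.383065 (base)
P(M+2) = C(3,1) × 0.489^2 × 0.511^1 = 3 × 0.239121 × 0.5110 = 0.366572
Relative intensity = 0.366572 / 0.383065 × 100 = 95.7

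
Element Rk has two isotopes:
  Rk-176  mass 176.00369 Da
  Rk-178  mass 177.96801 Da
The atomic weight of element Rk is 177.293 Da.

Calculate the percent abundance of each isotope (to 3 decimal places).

Writing the weighted mean with unknown fraction x of Rk-176:
176.00369·x + 177.96801·(1 − x) = 177.293
(176.00369 − 177.96801)·x = 177.293 − 177.96801
x = -0.67501 / -1.96432 = 0.34364 → 34.364% Rk-176, 65.636% Rk-178.

Rk-176: 34.364%, Rk-178: 65.636%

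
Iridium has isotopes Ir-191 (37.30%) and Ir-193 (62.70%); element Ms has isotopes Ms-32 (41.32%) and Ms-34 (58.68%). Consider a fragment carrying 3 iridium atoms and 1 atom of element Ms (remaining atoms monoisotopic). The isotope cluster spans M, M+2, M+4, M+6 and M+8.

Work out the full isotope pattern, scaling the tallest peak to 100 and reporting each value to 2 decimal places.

Iridium pattern (n=3): 0.05189512 : 0.26170165 : 0.43991135 : 0.24649188
Element Ms pattern (n=1): 0.4132 : 0.5868
Convolve the two distributions (both contribute in 2-u steps):
  M: 0.05189512×0.4132 = 0.021443
  M+2: 0.05189512×0.5868 + 0.26170165×0.4132 = 0.138587
  M+4: 0.26170165×0.5868 + 0.43991135×0.4132 = 0.335338
  M+6: 0.43991135×0.5868 + 0.24649188×0.4132 = 0.359990
  M+8: 0.24649188×0.5868 = 0.144641
Scale to base peak (0.359990) = 100: 5.96 : 38.50 : 93.15 : 100.00 : 40.18

5.96 : 38.50 : 93.15 : 100.00 : 40.18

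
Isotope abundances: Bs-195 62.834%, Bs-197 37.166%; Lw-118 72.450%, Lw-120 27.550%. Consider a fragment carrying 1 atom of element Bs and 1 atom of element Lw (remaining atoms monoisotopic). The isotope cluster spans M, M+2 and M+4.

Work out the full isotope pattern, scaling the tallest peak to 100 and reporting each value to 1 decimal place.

100.0 : 97.2 : 22.5

Element Bs pattern (n=1): 0.62834 : 0.37166
Element Lw pattern (n=1): 0.7245 : 0.2755
Convolve the two distributions (both contribute in 2-u steps):
  M: 0.62834×0.7245 = 0.455232
  M+2: 0.62834×0.2755 + 0.37166×0.7245 = 0.442375
  M+4: 0.37166×0.2755 = 0.102392
Scale to base peak (0.455232) = 100: 100.0 : 97.2 : 22.5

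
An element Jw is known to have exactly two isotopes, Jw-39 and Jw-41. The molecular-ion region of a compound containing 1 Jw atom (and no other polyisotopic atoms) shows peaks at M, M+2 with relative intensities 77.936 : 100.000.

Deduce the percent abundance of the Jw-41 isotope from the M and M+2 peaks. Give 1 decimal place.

If p is the fraction of Jw that is Jw-39, then I(M+2)/I(M) = [C(1,1)·p^0·(1−p)] / p^1 = 1·(1−p)/p = 100.000/77.936 = 1.2831
(1−p)/p = 1.2831/1 = 1.2831  ⇒  p = 1/(1 + 1.2831) = 0.4380
Jw-39: 43.8%, Jw-41: 56.2%.

56.2%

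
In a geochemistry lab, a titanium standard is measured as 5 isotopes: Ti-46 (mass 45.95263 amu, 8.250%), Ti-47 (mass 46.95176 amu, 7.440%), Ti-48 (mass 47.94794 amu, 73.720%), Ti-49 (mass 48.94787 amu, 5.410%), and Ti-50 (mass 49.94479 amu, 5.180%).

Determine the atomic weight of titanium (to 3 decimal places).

47.867 amu

Average mass = Σ (abundance × isotope mass) = 0.08250 × 45.95263 + 0.07440 × 46.95176 + 0.73720 × 47.94794 + 0.05410 × 48.94787 + 0.05180 × 49.94479
= 3.791092 + 3.493211 + 35.347221 + 2.648080 + 2.587140 = 47.866744 amu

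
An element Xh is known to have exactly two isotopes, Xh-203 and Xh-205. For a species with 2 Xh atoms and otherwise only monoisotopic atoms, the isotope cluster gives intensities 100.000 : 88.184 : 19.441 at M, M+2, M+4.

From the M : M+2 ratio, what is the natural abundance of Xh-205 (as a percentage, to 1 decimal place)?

If p is the fraction of Xh that is Xh-203, then I(M+2)/I(M) = [C(2,1)·p^1·(1−p)] / p^2 = 2·(1−p)/p = 88.184/100.000 = 0.8818
(1−p)/p = 0.8818/2 = 0.4409  ⇒  p = 1/(1 + 0.4409) = 0.6940
Xh-203: 69.4%, Xh-205: 30.6%.

30.6%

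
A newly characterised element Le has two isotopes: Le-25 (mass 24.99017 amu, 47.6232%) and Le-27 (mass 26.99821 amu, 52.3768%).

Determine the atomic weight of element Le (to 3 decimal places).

Average mass = Σ (abundance × isotope mass) = 0.476232 × 24.99017 + 0.523768 × 26.99821
= 11.901119 + 14.140798 = 26.041917 amu

26.042 amu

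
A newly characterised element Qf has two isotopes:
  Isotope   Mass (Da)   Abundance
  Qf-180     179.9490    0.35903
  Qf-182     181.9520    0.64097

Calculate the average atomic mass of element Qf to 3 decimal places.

181.233 Da

Average mass = Σ (abundance × isotope mass) = 0.35903 × 179.9490 + 0.64097 × 181.9520
= 64.60709 + 116.62577 = 181.23286 Da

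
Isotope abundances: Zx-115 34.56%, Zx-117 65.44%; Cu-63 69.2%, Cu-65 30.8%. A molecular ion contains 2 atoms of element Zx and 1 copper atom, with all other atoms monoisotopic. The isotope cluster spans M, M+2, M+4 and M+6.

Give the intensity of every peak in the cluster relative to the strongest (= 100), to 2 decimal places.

Element Zx pattern (n=2): 0.11943936 : 0.45232128 : 0.42823936
Copper pattern (n=1): 0.6920 : 0.3080
Convolve the two distributions (both contribute in 2-u steps):
  M: 0.11943936×0.6920 = 0.082652
  M+2: 0.11943936×0.3080 + 0.45232128×0.6920 = 0.349794
  M+4: 0.45232128×0.3080 + 0.42823936×0.6920 = 0.435657
  M+6: 0.42823936×0.3080 = 0.131898
Scale to base peak (0.435657) = 100: 18.97 : 80.29 : 100.00 : 30.28

18.97 : 80.29 : 100.00 : 30.28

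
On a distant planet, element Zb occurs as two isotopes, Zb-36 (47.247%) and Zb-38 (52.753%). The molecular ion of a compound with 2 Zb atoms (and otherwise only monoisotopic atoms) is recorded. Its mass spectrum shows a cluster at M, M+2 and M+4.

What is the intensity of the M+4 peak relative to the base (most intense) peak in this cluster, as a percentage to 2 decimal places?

55.83%

Term probabilities: M 0.2232, M+2 0.4985, M+4 0.2783. Base peak = M+2.
P(M+2) = C(2,1) × 0.47247^1 × 0.52753^1 = 2 × 0.47247 × 0.52753 = 0.498484 (base)
P(M+4) = C(2,2) × 0.47247^0 × 0.52753^2 = 1 × 1.0000 × 0.2782879 = 0.278288
Relative intensity = 0.278288 / 0.498484 × 100 = 55.83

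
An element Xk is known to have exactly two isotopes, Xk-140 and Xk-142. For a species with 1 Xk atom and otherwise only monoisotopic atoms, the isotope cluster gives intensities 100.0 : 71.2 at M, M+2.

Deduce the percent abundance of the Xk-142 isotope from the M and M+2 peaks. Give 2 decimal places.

Write p for the Xk-140 fraction. I(M+2)/I(M) = [C(1,1)·p^0·(1−p)] / p^1 = 1·(1−p)/p = 71.2/100.0 = 0.7120
(1−p)/p = 0.7120/1 = 0.7120  ⇒  p = 1/(1 + 0.7120) = 0.5841
Xk-140: 58.41%, Xk-142: 41.59%.

41.59%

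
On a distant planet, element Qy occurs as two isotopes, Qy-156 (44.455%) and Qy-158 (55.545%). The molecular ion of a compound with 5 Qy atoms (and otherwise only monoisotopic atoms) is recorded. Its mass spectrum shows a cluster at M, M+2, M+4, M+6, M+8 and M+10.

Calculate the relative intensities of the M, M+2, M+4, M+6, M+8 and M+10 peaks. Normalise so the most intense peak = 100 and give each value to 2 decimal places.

Expanding (0.44455 + 0.55545)^5:
P(M) = 0.44455^5 = 0.017362
P(M+2) = 5 × 0.44455^4 × 0.55545^1 = 0.108467
P(M+4) = 10 × 0.44455^3 × 0.55545^2 = 0.271051
P(M+6) = 10 × 0.44455^2 × 0.55545^3 = 0.338670
P(M+8) = 5 × 0.44455^1 × 0.55545^4 = 0.211578
P(M+10) = 0.55545^5 = 0.052872
The M+6 peak is largest (0.338670); scaling to 100 gives 5.13 : 32.03 : 80.03 : 100.00 : 62.47 : 15.61.

5.13 : 32.03 : 80.03 : 100.00 : 62.47 : 15.61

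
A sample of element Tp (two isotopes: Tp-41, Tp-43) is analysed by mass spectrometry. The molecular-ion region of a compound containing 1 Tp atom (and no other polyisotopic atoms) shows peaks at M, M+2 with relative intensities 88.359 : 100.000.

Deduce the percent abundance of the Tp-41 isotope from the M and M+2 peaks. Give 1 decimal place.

46.9%

If p is the fraction of Tp that is Tp-41, then I(M+2)/I(M) = [C(1,1)·p^0·(1−p)] / p^1 = 1·(1−p)/p = 100.000/88.359 = 1.1317
(1−p)/p = 1.1317/1 = 1.1317  ⇒  p = 1/(1 + 1.1317) = 0.4691
Tp-41: 46.9%, Tp-43: 53.1%.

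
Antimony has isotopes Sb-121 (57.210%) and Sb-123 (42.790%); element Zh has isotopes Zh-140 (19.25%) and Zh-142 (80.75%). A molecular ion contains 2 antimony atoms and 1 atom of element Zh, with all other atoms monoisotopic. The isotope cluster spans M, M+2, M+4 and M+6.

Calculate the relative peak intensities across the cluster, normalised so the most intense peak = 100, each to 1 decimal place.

Antimony pattern (n=2): 0.32729841 : 0.48960318 : 0.18309841
Element Zh pattern (n=1): 0.1925 : 0.8075
Convolve the two distributions (both contribute in 2-u steps):
  M: 0.32729841×0.1925 = 0.063005
  M+2: 0.32729841×0.8075 + 0.48960318×0.1925 = 0.358542
  M+4: 0.48960318×0.8075 + 0.18309841×0.1925 = 0.430601
  M+6: 0.18309841×0.8075 = 0.147852
Scale to base peak (0.430601) = 100: 14.6 : 83.3 : 100.0 : 34.3

14.6 : 83.3 : 100.0 : 34.3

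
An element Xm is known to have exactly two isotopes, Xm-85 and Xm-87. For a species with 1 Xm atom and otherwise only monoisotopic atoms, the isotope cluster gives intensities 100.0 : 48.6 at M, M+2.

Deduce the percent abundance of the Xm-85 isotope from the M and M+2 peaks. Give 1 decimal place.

67.3%

Let p = fractional abundance of Xm-85. I(M+2)/I(M) = [C(1,1)·p^0·(1−p)] / p^1 = 1·(1−p)/p = 48.6/100.0 = 0.4860
(1−p)/p = 0.4860/1 = 0.4860  ⇒  p = 1/(1 + 0.4860) = 0.6729
Xm-85: 67.3%, Xm-87: 32.7%.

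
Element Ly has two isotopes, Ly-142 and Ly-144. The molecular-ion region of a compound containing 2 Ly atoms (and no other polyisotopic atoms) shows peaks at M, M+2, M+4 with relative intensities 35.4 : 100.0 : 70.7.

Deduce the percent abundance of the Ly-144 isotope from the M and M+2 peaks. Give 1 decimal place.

Write p for the Ly-142 fraction. I(M+2)/I(M) = [C(2,1)·p^1·(1−p)] / p^2 = 2·(1−p)/p = 100.0/35.4 = 2.8249
(1−p)/p = 2.8249/2 = 1.4124  ⇒  p = 1/(1 + 1.4124) = 0.4145
Ly-142: 41.5%, Ly-144: 58.5%.

58.5%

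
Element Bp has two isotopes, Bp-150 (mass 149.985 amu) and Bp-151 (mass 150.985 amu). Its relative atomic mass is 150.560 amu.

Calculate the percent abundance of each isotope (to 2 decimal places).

Writing the weighted mean with unknown fraction x of Bp-150:
149.985·x + 150.985·(1 − x) = 150.560
(149.985 − 150.985)·x = 150.560 − 150.985
x = -0.425 / -1.000 = 0.42500 → 42.50% Bp-150, 57.50% Bp-151.

Bp-150: 42.50%, Bp-151: 57.50%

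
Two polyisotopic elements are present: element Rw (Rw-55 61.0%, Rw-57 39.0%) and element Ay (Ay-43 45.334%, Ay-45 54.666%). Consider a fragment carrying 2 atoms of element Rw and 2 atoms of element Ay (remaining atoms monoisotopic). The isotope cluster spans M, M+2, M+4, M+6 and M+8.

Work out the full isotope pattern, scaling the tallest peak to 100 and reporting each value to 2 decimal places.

Element Rw pattern (n=2): 0.3721 : 0.4758 : 0.1521
Element Ay pattern (n=2): 0.20551716 : 0.49564569 : 0.29883716
Convolve the two distributions (both contribute in 2-u steps):
  M: 0.3721×0.20551716 = 0.076473
  M+2: 0.3721×0.49564569 + 0.4758×0.20551716 = 0.282215
  M+4: 0.3721×0.29883716 + 0.4758×0.49564569 + 0.1521×0.20551716 = 0.378285
  M+6: 0.4758×0.29883716 + 0.1521×0.49564569 = 0.217574
  M+8: 0.1521×0.29883716 = 0.045453
Scale to base peak (0.378285) = 100: 20.22 : 74.60 : 100.00 : 57.52 : 12.02

20.22 : 74.60 : 100.00 : 57.52 : 12.02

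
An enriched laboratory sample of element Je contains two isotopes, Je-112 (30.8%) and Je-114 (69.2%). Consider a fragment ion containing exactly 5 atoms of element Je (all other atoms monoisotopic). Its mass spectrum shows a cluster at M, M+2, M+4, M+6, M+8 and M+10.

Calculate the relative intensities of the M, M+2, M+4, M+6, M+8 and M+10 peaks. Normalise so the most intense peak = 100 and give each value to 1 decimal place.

The 5 Je atoms are independent, so intensities follow the terms of (0.308 + 0.692)^5.
P(M) = 0.308^5 = 0.002772
P(M+2) = 5 × 0.308^4 × 0.692^1 = 0.031137
P(M+4) = 10 × 0.308^3 × 0.692^2 = 0.139915
P(M+6) = 10 × 0.308^2 × 0.692^3 = 0.314355
P(M+8) = 5 × 0.308^1 × 0.692^4 = 0.353139
P(M+10) = 0.692^5 = 0.158683
The M+8 peak is largest (0.353139); scaling to 100 gives 0.8 : 8.8 : 39.6 : 89.0 : 100.0 : 44.9.

0.8 : 8.8 : 39.6 : 89.0 : 100.0 : 44.9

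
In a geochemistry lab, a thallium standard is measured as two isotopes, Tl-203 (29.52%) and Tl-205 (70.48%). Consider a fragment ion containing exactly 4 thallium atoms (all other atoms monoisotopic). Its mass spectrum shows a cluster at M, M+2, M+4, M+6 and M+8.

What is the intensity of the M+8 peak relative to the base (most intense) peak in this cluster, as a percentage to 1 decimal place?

Term probabilities: M 0.0076, M+2 0.0725, M+4 0.2597, M+6 0.4134, M+8 0.2468. Base peak = M+6.
P(M+6) = C(4,3) × 0.2952^1 × 0.7048^3 = 4 × 0.2952 × 0.35010449 = 0.413403 (base)
P(M+8) = C(4,4) × 0.2952^0 × 0.7048^4 = 1 × 1.0000 × 0.24675365 = 0.246754
Relative intensity = 0.246754 / 0.413403 × 100 = 59.7

59.7%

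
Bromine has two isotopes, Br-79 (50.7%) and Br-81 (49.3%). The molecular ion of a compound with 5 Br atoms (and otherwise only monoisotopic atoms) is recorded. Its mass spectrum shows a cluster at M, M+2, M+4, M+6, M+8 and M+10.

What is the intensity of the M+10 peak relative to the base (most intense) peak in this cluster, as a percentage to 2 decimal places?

Term probabilities: M 0.0335, M+2 0.1629, M+4 0.3168, M+6 0.3080, M+8 0.1497, M+10 0.0291. Base peak = M+4.
P(M+4) = C(5,2) × 0.507^3 × 0.493^2 = 10 × 0.13032384 × 0.243049 = 0.316751 (base)
P(M+10) = C(5,5) × 0.507^0 × 0.493^5 = 1 × 1.0000 × 0.0291229 = 0.029123
Relative intensity = 0.029123 / 0.316751 × 100 = 9.19

9.19%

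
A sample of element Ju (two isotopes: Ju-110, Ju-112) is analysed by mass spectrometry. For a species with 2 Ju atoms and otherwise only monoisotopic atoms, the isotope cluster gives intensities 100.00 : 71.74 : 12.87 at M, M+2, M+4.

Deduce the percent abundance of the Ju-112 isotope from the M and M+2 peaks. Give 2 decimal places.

26.40%

If p is the fraction of Ju that is Ju-110, then I(M+2)/I(M) = [C(2,1)·p^1·(1−p)] / p^2 = 2·(1−p)/p = 71.74/100.00 = 0.7174
(1−p)/p = 0.7174/2 = 0.3587  ⇒  p = 1/(1 + 0.3587) = 0.7360
Ju-110: 73.60%, Ju-112: 26.40%.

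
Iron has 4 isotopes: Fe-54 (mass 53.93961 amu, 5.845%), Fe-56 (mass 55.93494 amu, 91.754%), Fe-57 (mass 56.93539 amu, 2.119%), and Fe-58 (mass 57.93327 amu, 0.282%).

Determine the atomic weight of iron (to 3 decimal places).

Average mass = Σ (abundance × isotope mass) = 0.05845 × 53.93961 + 0.91754 × 55.93494 + 0.02119 × 56.93539 + 0.00282 × 57.93327
= 3.152770 + 51.322545 + 1.206461 + 0.163372 = 55.845148 amu

55.845 amu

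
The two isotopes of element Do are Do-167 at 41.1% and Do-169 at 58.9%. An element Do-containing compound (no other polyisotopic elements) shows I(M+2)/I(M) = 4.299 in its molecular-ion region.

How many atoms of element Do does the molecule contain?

3

For n independent Do atoms, I(M+2)/I(M) = n · (abundance Do-169) / (abundance Do-167) = n · 0.589/0.411.
n = 4.299 × 0.411/0.589 = 3.00 ≈ 3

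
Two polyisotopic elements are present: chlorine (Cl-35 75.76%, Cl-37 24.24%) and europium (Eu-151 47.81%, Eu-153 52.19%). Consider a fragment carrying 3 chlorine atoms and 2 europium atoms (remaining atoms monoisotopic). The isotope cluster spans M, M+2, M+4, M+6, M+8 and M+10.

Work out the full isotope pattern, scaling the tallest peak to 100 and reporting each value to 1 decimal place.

27.8 : 87.4 : 100.0 : 51.4 : 12.2 : 1.1

Chlorine pattern (n=3): 0.4348304 : 0.41738208 : 0.13354464 : 0.01424288
Europium pattern (n=2): 0.22857961 : 0.49904078 : 0.27237961
Convolve the two distributions (both contribute in 2-u steps):
  M: 0.4348304×0.22857961 = 0.099393
  M+2: 0.4348304×0.49904078 + 0.41738208×0.22857961 = 0.312403
  M+4: 0.4348304×0.27237961 + 0.41738208×0.49904078 + 0.13354464×0.22857961 = 0.357255
  M+6: 0.41738208×0.27237961 + 0.13354464×0.49904078 + 0.01424288×0.22857961 = 0.183586
  M+8: 0.13354464×0.27237961 + 0.01424288×0.49904078 = 0.043483
  M+10: 0.01424288×0.27237961 = 0.003879
Scale to base peak (0.357255) = 100: 27.8 : 87.4 : 100.0 : 51.4 : 12.2 : 1.1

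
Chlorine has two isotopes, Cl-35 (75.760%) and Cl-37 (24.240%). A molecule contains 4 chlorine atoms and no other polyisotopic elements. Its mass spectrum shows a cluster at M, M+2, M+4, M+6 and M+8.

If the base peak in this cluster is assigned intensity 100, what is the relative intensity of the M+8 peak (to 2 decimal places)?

Term probabilities: M 0.3294, M+2 0.4216, M+4 0.2023, M+6 0.0432, M+8 0.0035. Base peak = M+2.
P(M+2) = C(4,1) × 0.75760^3 × 0.24240^1 = 4 × 0.4348304 × 0.2424 = 0.421612 (base)
P(M+8) = C(4,4) × 0.75760^0 × 0.24240^4 = 1 × 1.0000 × 0.00345247 = 0.003452
Relative intensity = 0.003452 / 0.421612 × 100 = 0.82

0.82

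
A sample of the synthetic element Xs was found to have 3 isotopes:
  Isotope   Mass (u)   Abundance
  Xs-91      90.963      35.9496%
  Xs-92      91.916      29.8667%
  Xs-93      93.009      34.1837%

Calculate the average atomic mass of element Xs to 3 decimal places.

91.947 u

Weight each isotope mass by its fractional abundance: 0.359496 × 90.963 + 0.298667 × 91.916 + 0.341837 × 93.009
= 32.7008 + 27.4523 + 31.7939 = 91.9470 u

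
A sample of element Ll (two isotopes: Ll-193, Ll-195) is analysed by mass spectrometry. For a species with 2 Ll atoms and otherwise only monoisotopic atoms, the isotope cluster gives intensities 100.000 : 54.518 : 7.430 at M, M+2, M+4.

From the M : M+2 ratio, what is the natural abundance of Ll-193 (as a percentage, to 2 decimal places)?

78.58%

Let p = fractional abundance of Ll-193. I(M+2)/I(M) = [C(2,1)·p^1·(1−p)] / p^2 = 2·(1−p)/p = 54.518/100.000 = 0.5452
(1−p)/p = 0.5452/2 = 0.2726  ⇒  p = 1/(1 + 0.2726) = 0.7858
Ll-193: 78.58%, Ll-195: 21.42%.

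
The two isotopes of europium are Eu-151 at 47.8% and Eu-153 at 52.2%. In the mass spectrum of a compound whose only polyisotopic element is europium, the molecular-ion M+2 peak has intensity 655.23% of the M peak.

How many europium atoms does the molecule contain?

6

With n Eu atoms, P(M+2)/P(M) = C(n,1)·p^(n−1)q / p^n = n·q/p = n · 0.522/0.478.
n = 6.5523 × 0.478/0.522 = 6.00 ≈ 6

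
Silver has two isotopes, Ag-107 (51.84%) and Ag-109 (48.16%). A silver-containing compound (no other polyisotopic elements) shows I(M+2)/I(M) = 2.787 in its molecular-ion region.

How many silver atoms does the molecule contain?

The M+2/M ratio from n Ag atoms is n · q/p = n · 0.4816/0.5184.
n = 2.787 × 0.5184/0.4816 = 3.00 ≈ 3

3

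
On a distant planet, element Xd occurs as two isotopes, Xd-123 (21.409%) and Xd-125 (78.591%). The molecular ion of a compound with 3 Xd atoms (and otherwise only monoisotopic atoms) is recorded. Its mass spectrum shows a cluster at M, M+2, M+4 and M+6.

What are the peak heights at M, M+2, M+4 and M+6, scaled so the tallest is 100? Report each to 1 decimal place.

2.0 : 22.3 : 81.7 : 100.0

The 3 Xd atoms are independent, so intensities follow the terms of (0.21409 + 0.78591)^3.
P(M) = 0.21409^3 = 0.009813
P(M+2) = 3 × 0.21409^2 × 0.78591^1 = 0.108065
P(M+4) = 3 × 0.21409^1 × 0.78591^2 = 0.396701
P(M+6) = 0.78591^3 = 0.485421
The M+6 peak is largest (0.485421); scaling to 100 gives 2.0 : 22.3 : 81.7 : 100.0.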